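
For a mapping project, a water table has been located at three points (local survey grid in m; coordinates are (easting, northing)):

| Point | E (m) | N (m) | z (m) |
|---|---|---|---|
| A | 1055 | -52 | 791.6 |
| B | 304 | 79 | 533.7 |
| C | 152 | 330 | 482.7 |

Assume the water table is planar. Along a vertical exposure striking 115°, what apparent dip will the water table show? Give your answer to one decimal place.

17.2°

Let the plane be z = a·E + b·N + c.
B−A: −751a + 131b = −257.9;  C−A: −903a + 382b = −308.9.
Solving gives a = 0.34434, b = 0.00534.
Unit vector along 115° is (sin 115°, cos 115°) = (0.9063, -0.4226).
Slope in that direction = a·(0.9063) + b·(-0.4226) = 0.30982.
Apparent dip = arctan|0.30982| = 17.2° (true dip is 19.0°, so apparent ≤ true as expected).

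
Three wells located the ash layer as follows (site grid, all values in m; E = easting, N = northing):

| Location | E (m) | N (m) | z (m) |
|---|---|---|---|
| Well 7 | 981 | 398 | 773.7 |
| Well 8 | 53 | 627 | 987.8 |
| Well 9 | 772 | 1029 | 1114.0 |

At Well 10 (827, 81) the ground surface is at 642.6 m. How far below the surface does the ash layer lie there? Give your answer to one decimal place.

12.3 m

Two edge vectors: Well 7→Well 8 = (-928, 229, 214.1), Well 7→Well 9 = (-209, 631, 340.3).
Normal n = (Well 7→Well 8) × (Well 7→Well 9) = (-57168.4, 271051.5, -537707).
So ∂z/∂E = −n_x/n_z = −0.106319 and ∂z/∂N = −n_y/n_z = 0.504088.
Intercept c from Well 7: 773.7 + 104.30 − 200.63 = 677.37.
At (827, 81): z_contact = −87.93 + 40.83 + 677.37 = 630.28 m.
Depth below ground = 642.6 − 630.28 = 12.3 m.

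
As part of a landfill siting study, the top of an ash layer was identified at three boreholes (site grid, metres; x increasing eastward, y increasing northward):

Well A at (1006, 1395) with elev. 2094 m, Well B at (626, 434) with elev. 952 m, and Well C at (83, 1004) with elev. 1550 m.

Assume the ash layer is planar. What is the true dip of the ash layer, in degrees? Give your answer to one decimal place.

Two edge vectors: Well A→Well B = (-380, -961, -1142), Well A→Well C = (-923, -391, -544).
Normal n = (Well A→Well B) × (Well A→Well C) = (76262, 847346, -738423).
So ∂z/∂x = −n_x/n_z = 0.10328 and ∂z/∂y = −n_y/n_z = 1.14751.
Gradient magnitude |∇z| = √(a² + b²) = √(0.01067 + 1.31677) = 1.15215.
True dip = arctan(1.15215) = 49.0°, dipping toward S (azimuth ≈ 185°).

49.0°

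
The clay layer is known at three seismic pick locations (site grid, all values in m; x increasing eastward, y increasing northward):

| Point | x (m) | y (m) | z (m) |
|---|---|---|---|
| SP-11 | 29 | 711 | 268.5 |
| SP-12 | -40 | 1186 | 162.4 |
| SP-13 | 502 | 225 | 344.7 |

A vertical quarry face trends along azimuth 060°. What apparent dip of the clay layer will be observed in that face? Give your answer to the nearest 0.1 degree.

Two edge vectors: SP-11→SP-12 = (-69, 475, -106.1), SP-11→SP-13 = (473, -486, 76.2).
Normal n = (SP-11→SP-12) × (SP-11→SP-13) = (-15369.6, -44927.5, -191141).
So ∂z/∂x = −n_x/n_z = −0.08041 and ∂z/∂y = −n_y/n_z = −0.23505.
Unit vector along 060° is (sin 60°, cos 60°) = (0.8660, 0.5000).
Slope in that direction = a·(0.8660) + b·(0.5000) = −0.18716.
Apparent dip = arctan|0.18716| = 10.6° (true dip is 14.0°, so apparent ≤ true as expected).

10.6°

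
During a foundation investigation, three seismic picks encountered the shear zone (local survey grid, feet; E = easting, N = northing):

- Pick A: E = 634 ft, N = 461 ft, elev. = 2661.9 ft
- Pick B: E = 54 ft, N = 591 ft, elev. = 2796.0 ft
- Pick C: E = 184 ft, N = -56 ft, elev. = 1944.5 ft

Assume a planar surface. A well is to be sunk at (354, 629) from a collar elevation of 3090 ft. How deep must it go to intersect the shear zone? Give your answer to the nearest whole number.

223 ft

Two edge vectors: Pick A→Pick B = (-580, 130, 134.1), Pick A→Pick C = (-450, -517, -717.4).
Normal n = (Pick A→Pick B) × (Pick A→Pick C) = (-23932.3, -476437, 358360).
So ∂z/∂E = −n_x/n_z = 0.06678 and ∂z/∂N = −n_y/n_z = 1.32949.
Intercept c from Pick A: 2661.9 − 42.34 − 612.90 = 2006.66.
At (354, 629): z_contact = 23.6 + 836.3 + 2006.66 = 2866.6 ft.
Depth below ground = 3090 − 2866.6 = 223 ft.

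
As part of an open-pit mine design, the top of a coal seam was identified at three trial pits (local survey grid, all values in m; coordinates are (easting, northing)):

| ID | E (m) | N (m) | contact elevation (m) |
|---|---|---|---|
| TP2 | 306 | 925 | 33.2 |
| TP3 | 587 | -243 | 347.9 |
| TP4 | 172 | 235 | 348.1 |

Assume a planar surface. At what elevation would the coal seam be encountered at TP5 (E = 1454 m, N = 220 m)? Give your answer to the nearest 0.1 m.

-197.5 m

Let the plane be z = a·E + b·N + c.
TP3−TP2: 281a − 1168b = 314.7;  TP4−TP2: −134a − 690b = 314.9.
Solving gives a = −0.429964, b = −0.372877.
Then c = 33.2 − a·306 − b·925 = 509.68.
At (1454, 220): z = −625.2 − 82.0 + 509.68 = -197.5 m.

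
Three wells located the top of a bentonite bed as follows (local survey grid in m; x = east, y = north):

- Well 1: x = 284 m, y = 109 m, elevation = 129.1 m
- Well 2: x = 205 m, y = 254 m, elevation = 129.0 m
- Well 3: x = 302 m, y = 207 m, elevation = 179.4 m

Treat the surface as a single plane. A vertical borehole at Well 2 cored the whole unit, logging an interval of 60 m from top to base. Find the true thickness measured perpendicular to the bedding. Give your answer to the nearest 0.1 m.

46.8 m

Let the plane be z = a·x + b·y + c.
Well 2−Well 1: −79a + 145b = −0.1;  Well 3−Well 1: 18a + 98b = 50.3.
Solving gives a = 0.70550, b = 0.38368.
|∇z| = √(a²+b²) = 0.80308, so dip δ = arctan(0.80308) = 38.77°.
True thickness = vertical thickness × cos δ = 60 × cos 38.77° = 46.8 m.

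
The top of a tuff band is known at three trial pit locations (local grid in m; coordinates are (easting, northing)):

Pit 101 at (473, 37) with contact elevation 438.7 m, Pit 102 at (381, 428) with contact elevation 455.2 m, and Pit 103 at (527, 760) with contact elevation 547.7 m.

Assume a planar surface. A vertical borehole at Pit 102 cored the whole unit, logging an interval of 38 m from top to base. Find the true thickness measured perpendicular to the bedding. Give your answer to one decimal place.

Let the plane be z = a·E + b·N + c.
Pit 102−Pit 101: −92a + 391b = 16.5;  Pit 103−Pit 101: 54a + 723b = 109.
Solving gives a = 0.35022, b = 0.12460.
|∇z| = √(a²+b²) = 0.37172, so dip δ = arctan(0.37172) = 20.39°.
True thickness = vertical thickness × cos δ = 38 × cos 20.39° = 35.6 m.

35.6 m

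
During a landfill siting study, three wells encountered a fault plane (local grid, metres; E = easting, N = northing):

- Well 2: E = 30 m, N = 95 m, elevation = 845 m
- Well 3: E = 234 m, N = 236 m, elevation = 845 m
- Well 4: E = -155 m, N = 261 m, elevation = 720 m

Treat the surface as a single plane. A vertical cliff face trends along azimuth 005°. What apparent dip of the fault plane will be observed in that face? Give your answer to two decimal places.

21.71°

Let the plane be z = a·E + b·N + c.
Well 3−Well 2: 204a + 141b = 0;  Well 4−Well 2: −185a + 166b = −125.
Solving gives a = 0.29400, b = −0.42536.
Unit vector along 005° is (sin 5°, cos 5°) = (0.0872, 0.9962).
Slope in that direction = a·(0.0872) + b·(0.9962) = −0.39812.
Apparent dip = arctan|0.39812| = 21.71° (true dip is 27.3°, so apparent ≤ true as expected).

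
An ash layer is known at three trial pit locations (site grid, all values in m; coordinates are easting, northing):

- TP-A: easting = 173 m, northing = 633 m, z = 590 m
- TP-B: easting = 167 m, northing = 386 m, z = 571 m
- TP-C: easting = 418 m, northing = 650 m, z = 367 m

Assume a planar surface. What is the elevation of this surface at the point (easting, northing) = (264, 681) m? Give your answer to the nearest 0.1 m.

Let the plane be z = a·easting + b·northing + c.
TP-B−TP-A: −6a − 247b = −19;  TP-C−TP-A: 245a + 17b = −223.
Solving gives a = −0.91709, b = 0.09920.
Then c = 590 − a·173 − b·633 = 685.86.
At (264, 681): z = −242.1 + 67.6 + 685.86 = 511.3 m.

511.3 m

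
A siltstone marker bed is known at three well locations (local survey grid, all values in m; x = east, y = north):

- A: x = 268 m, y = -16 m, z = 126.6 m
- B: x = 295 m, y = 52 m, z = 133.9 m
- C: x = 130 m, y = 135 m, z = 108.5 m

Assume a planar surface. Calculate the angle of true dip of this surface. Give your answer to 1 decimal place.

10.1°

Two edge vectors: A→B = (27, 68, 7.3), A→C = (-138, 151, -18.1).
Normal n = (A→B) × (A→C) = (-2333.1, -518.7, 13461).
So ∂z/∂x = −n_x/n_z = 0.17332 and ∂z/∂y = −n_y/n_z = 0.03853.
Gradient magnitude |∇z| = √(a² + b²) = √(0.03004 + 0.00148) = 0.17755.
True dip = arctan(0.17755) = 10.1°, dipping toward WSW (azimuth ≈ 257°).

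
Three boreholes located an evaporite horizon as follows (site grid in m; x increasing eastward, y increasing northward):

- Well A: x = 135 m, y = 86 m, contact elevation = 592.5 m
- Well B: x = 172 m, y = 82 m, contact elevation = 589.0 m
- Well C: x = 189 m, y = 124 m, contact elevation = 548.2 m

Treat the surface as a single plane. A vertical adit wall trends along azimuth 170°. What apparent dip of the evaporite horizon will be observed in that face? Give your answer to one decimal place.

40.3°

Let the plane be z = a·x + b·y + c.
Well B−Well A: 37a − 4b = −3.5;  Well C−Well A: 54a + 38b = −44.3.
Solving gives a = −0.19125, b = −0.89402.
Unit vector along 170° is (sin 170°, cos 170°) = (0.1736, -0.9848).
Slope in that direction = a·(0.1736) + b·(-0.9848) = 0.84723.
Apparent dip = arctan|0.84723| = 40.3° (true dip is 42.4°, so apparent ≤ true as expected).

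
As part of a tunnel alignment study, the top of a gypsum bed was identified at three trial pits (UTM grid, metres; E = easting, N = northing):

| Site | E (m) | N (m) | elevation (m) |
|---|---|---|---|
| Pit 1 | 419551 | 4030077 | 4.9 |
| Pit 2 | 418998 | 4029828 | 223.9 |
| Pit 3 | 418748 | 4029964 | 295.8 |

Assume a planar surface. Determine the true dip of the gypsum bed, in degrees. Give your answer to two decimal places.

Let the plane be z = a·E + b·N + c.
Pit 2−Pit 1: −553a − 249b = 219;  Pit 3−Pit 1: −803a − 113b = 290.9.
Solving gives a = −0.34692, b = −0.10905.
Gradient magnitude |∇z| = √(a² + b²) = √(0.12035 + 0.01189) = 0.36366.
True dip = arctan(0.36366) = 19.98°, dipping toward ENE (azimuth ≈ 073°).

19.98°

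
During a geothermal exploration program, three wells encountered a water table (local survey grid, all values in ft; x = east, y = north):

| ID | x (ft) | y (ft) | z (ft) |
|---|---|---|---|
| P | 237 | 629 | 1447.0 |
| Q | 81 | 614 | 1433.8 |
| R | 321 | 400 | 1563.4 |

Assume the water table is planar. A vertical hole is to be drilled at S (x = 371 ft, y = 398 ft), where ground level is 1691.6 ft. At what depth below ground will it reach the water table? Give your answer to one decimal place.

120.8 ft

Two edge vectors: P→Q = (-156, -15, -13.2), P→R = (84, -229, 116.4).
Normal n = (P→Q) × (P→R) = (-4768.8, 17049.6, 36984).
So ∂z/∂x = −n_x/n_z = 0.12894 and ∂z/∂y = −n_y/n_z = −0.46100.
Intercept c from P: 1447 − 30.56 + 289.97 = 1706.41.
At (371, 398): z_contact = 47.84 − 183.48 + 1706.41 = 1570.77 ft.
Depth below ground = 1691.6 − 1570.77 = 120.8 ft.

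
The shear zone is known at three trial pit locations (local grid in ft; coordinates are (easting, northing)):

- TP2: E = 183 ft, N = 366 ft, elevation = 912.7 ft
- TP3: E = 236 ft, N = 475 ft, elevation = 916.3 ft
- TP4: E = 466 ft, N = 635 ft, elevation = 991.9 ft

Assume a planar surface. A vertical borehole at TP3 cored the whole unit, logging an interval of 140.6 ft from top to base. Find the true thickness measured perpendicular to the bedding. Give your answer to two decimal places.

Let the plane be z = a·E + b·N + c.
TP3−TP2: 53a + 109b = 3.6;  TP4−TP2: 283a + 269b = 79.2.
Solving gives a = 0.46199, b = −0.19161.
|∇z| = √(a²+b²) = 0.50015, so dip δ = arctan(0.50015) = 26.57°.
True thickness = vertical thickness × cos δ = 140.6 × cos 26.57° = 125.75 ft.

125.75 ft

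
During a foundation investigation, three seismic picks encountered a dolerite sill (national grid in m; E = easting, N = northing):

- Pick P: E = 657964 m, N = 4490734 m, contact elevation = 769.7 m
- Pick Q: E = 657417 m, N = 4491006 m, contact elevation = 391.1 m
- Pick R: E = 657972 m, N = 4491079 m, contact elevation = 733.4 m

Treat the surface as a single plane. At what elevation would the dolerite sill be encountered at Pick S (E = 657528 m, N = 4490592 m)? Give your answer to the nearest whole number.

Let the plane be z = a·E + b·N + c.
Pick Q−Pick P: −547a + 272b = −378.6;  Pick R−Pick P: 8a + 345b = −36.3.
Solving gives a = 0.63252537, b = −0.11988465.
Then c = 769.7 − a·657964 − b·4490734 = 122960.84.
At (657528, 4490592): z = 415903.1 − 538353.0 + 122960.84 = 510.9 m.

511 m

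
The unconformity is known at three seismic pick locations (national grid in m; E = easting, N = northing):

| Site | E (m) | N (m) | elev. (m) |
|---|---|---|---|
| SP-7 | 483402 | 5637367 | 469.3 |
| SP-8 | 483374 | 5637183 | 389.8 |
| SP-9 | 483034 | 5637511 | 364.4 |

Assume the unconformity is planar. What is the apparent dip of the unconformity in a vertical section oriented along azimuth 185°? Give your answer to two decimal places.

Let the plane be z = a·E + b·N + c.
SP-8−SP-7: −28a − 184b = −79.5;  SP-9−SP-7: −368a + 144b = −104.9.
Solving gives a = 0.42860, b = 0.36684.
Unit vector along 185° is (sin 185°, cos 185°) = (-0.0872, -0.9962).
Slope in that direction = a·(-0.0872) + b·(-0.9962) = −0.40280.
Apparent dip = arctan|0.40280| = 21.94° (true dip is 29.4°, so apparent ≤ true as expected).

21.94°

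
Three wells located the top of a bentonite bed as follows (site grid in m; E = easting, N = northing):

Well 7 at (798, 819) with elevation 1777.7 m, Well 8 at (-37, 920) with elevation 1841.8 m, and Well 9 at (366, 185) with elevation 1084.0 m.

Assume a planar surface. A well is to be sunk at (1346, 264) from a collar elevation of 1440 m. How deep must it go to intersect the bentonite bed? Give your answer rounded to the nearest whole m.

Let the plane be z = a·E + b·N + c.
Well 8−Well 7: −835a + 101b = 64.1;  Well 9−Well 7: −432a − 634b = −693.7.
Solving gives a = 0.05135, b = 1.05918.
Then c = 1777.7 − a·798 − b·819 = 869.26.
At (1346, 264): z_contact = 69.1 + 279.6 + 869.26 = 1218.0 m.
Depth below ground = 1440 − 1218.0 = 222 m.

222 m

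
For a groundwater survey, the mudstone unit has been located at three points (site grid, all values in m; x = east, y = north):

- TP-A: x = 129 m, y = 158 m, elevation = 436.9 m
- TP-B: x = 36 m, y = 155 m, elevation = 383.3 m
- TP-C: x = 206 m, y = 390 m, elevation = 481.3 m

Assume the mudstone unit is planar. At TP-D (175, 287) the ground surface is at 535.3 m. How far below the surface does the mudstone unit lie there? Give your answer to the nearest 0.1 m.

Let the plane be z = a·x + b·y + c.
TP-B−TP-A: −93a − 3b = −53.6;  TP-C−TP-A: 77a + 232b = 44.4.
Solving gives a = 0.57634, b = 0.00009.
Then c = 436.9 − a·129 − b·158 = 362.54.
At (175, 287): z_contact = 100.86 + 0.03 + 362.54 = 463.42 m.
Depth below ground = 535.3 − 463.42 = 71.9 m.

71.9 m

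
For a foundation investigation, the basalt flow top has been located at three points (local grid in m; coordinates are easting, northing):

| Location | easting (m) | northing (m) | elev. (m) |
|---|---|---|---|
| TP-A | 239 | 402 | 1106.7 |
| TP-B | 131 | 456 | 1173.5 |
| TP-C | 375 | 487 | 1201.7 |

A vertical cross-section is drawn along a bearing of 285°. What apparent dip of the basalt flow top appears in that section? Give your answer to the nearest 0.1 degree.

18.5°

Let the plane be z = a·easting + b·northing + c.
TP-B−TP-A: −108a + 54b = 66.8;  TP-C−TP-A: 136a + 85b = 95.
Solving gives a = −0.03316, b = 1.17071.
Unit vector along 285° is (sin 285°, cos 285°) = (-0.9659, 0.2588).
Slope in that direction = a·(-0.9659) + b·(0.2588) = 0.33504.
Apparent dip = arctan|0.33504| = 18.5° (true dip is 49.5°, so apparent ≤ true as expected).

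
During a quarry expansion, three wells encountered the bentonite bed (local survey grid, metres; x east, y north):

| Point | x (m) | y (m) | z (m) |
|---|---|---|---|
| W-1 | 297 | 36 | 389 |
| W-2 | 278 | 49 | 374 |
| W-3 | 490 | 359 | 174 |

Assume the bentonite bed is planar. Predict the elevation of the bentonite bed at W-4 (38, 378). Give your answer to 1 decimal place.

Let the plane be z = a·x + b·y + c.
W-2−W-1: −19a + 13b = −15;  W-3−W-1: 193a + 323b = −215.
Solving gives a = 0.23710, b = −0.80731.
Then c = 389 − a·297 − b·36 = 347.64.
At (38, 378): z = 9.0 − 305.2 + 347.64 = 51.5 m.

51.5 m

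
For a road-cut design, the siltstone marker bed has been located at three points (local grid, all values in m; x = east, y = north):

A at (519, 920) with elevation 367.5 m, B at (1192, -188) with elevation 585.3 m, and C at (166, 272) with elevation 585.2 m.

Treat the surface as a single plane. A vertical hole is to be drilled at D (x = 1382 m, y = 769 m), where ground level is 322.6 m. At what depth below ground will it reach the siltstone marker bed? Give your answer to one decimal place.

18.7 m

Let the plane be z = a·x + b·y + c.
B−A: 673a − 1108b = 217.8;  C−A: −353a − 648b = 217.7.
Solving gives a = −0.120979, b = −0.270053.
Then c = 367.5 − a·519 − b·920 = 678.74.
At (1382, 769): z_contact = −167.19 − 207.67 + 678.74 = 303.87 m.
Depth below ground = 322.6 − 303.87 = 18.7 m.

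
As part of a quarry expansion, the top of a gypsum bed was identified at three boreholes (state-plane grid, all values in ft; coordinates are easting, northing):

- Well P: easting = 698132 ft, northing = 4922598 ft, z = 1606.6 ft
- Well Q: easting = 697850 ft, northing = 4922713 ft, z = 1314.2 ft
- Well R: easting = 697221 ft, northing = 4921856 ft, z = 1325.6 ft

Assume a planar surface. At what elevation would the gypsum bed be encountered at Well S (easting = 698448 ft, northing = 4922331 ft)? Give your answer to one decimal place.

2016.6 ft

Let the plane be z = a·easting + b·northing + c.
Well Q−Well P: −282a + 115b = −292.4;  Well R−Well P: −911a − 742b = −281.
Solving gives a = 0.793849221, b = −0.595952345.
Then c = 1606.6 − a·698132 − b·4922598 = 2381028.88.
At (698448, 4922331): z = 554462.4 − 2933474.7 + 2381028.88 = 2016.6 ft.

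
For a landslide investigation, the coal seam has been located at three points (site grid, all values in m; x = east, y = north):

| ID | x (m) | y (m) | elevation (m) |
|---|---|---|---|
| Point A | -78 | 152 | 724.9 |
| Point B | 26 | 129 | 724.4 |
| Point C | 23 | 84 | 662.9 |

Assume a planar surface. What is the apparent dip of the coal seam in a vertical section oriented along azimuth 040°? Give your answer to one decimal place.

Let the plane be z = a·x + b·y + c.
Point B−Point A: 104a − 23b = −0.5;  Point C−Point A: 101a − 68b = −62.
Solving gives a = 0.29311, b = 1.34713.
Unit vector along 040° is (sin 40°, cos 40°) = (0.6428, 0.7660).
Slope in that direction = a·(0.6428) + b·(0.7660) = 1.22037.
Apparent dip = arctan|1.22037| = 50.7° (true dip is 54.0°, so apparent ≤ true as expected).

50.7°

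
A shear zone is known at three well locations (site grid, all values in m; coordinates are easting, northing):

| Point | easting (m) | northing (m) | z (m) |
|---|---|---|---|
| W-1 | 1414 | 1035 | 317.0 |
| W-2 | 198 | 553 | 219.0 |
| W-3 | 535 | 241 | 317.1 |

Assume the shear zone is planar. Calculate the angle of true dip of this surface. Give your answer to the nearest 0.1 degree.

Let the plane be z = a·easting + b·northing + c.
W-2−W-1: −1216a − 482b = −98;  W-3−W-1: −879a − 794b = 0.1.
Solving gives a = 0.14370, b = −0.15921.
Gradient magnitude |∇z| = √(a² + b²) = √(0.02065 + 0.02535) = 0.21447.
True dip = arctan(0.21447) = 12.1°, dipping toward NW (azimuth ≈ 318°).

12.1°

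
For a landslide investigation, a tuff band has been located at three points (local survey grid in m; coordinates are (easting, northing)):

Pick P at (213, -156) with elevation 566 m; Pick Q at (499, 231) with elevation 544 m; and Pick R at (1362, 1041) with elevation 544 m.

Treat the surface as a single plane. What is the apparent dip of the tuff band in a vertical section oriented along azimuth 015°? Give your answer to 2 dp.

Let the plane be z = a·E + b·N + c.
Pick Q−Pick P: 286a + 387b = −22;  Pick R−Pick P: 1149a + 1197b = −22.
Solving gives a = 0.17416, b = −0.18555.
Unit vector along 015° is (sin 15°, cos 15°) = (0.2588, 0.9659).
Slope in that direction = a·(0.2588) + b·(0.9659) = −0.13416.
Apparent dip = arctan|0.13416| = 7.64° (true dip is 14.3°, so apparent ≤ true as expected).

7.64°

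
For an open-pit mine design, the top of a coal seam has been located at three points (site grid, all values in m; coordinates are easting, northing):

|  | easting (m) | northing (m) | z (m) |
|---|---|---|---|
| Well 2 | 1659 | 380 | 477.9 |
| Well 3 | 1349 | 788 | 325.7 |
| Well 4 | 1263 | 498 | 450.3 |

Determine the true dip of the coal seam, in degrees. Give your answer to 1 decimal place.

Two edge vectors: Well 2→Well 3 = (-310, 408, -152.2), Well 2→Well 4 = (-396, 118, -27.6).
Normal n = (Well 2→Well 3) × (Well 2→Well 4) = (6698.8, 51715.2, 124988).
So ∂z/∂easting = −n_x/n_z = −0.05360 and ∂z/∂northing = −n_y/n_z = −0.41376.
Gradient magnitude |∇z| = √(a² + b²) = √(0.00287 + 0.17120) = 0.41722.
True dip = arctan(0.41722) = 22.6°, dipping toward N (azimuth ≈ 007°).

22.6°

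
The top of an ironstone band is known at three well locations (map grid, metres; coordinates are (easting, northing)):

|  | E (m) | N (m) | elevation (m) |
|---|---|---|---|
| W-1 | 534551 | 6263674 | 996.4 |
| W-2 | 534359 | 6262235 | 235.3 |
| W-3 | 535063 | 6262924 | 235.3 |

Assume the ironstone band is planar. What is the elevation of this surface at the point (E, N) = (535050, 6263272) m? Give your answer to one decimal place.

Let the plane be z = a·E + b·N + c.
W-2−W-1: −192a − 1439b = −761.1;  W-3−W-1: 512a − 750b = −761.1.
Solving gives a = −0.595387094, b = 0.608349077.
Then c = 996.4 − a·534551 − b·6263674 = −3491239.13.
At (535050, 6263272): z = −318561.9 + 3810255.7 − 3491239.13 = 454.7 m.

454.7 m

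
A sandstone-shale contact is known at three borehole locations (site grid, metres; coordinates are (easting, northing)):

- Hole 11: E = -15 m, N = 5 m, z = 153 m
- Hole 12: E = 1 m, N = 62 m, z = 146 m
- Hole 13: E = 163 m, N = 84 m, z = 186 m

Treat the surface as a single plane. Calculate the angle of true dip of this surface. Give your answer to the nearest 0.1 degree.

18.7°

Two edge vectors: Hole 11→Hole 12 = (16, 57, -7), Hole 11→Hole 13 = (178, 79, 33).
Normal n = (Hole 11→Hole 12) × (Hole 11→Hole 13) = (2434, -1774, -8882).
So ∂z/∂E = −n_x/n_z = 0.27404 and ∂z/∂N = −n_y/n_z = −0.19973.
Gradient magnitude |∇z| = √(a² + b²) = √(0.07510 + 0.03989) = 0.33910.
True dip = arctan(0.33910) = 18.7°, dipping toward NW (azimuth ≈ 306°).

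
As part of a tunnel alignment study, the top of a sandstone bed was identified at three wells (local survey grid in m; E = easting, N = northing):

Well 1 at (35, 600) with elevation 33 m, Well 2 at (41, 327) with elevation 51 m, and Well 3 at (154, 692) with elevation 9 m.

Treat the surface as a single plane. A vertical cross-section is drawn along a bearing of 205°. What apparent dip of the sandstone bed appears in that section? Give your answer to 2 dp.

Let the plane be z = a·E + b·N + c.
Well 2−Well 1: 6a − 273b = 18;  Well 3−Well 1: 119a + 92b = −24.
Solving gives a = −0.14819, b = −0.06919.
Unit vector along 205° is (sin 205°, cos 205°) = (-0.4226, -0.9063).
Slope in that direction = a·(-0.4226) + b·(-0.9063) = 0.12534.
Apparent dip = arctan|0.12534| = 7.14° (true dip is 9.3°, so apparent ≤ true as expected).

7.14°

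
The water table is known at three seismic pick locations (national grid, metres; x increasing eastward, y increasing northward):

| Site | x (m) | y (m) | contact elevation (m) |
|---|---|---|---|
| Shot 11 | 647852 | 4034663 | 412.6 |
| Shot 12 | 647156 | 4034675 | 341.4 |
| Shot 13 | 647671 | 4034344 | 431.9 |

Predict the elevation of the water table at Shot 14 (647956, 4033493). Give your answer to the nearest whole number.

560 m

Let the plane be z = a·x + b·y + c.
Shot 12−Shot 11: −696a + 12b = −71.2;  Shot 13−Shot 11: −181a − 319b = 19.3.
Solving gives a = 0.10027476, b = −0.11739728.
Then c = 412.6 − a·647852 − b·4034663 = 409107.85.
At (647956, 4033493): z = 64973.6 − 473521.1 + 409107.85 = 560.4 m.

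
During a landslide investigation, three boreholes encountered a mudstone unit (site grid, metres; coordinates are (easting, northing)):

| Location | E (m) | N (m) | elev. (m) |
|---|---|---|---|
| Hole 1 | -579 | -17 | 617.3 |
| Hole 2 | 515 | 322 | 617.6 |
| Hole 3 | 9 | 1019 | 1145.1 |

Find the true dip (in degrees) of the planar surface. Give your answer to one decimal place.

Let the plane be z = a·E + b·N + c.
Hole 2−Hole 1: 1094a + 339b = 0.3;  Hole 3−Hole 1: 588a + 1036b = 527.8.
Solving gives a = −0.19122, b = 0.61799.
Gradient magnitude |∇z| = √(a² + b²) = √(0.03657 + 0.38191) = 0.64690.
True dip = arctan(0.64690) = 32.9°, dipping toward SSE (azimuth ≈ 163°).

32.9°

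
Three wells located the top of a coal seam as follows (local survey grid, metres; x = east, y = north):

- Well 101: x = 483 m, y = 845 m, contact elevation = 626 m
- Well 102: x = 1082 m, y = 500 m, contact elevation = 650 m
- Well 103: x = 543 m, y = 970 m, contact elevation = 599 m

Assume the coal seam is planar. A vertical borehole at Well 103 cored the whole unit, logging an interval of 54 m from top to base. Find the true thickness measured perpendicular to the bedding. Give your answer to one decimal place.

Let the plane be z = a·x + b·y + c.
Well 102−Well 101: 599a − 345b = 24;  Well 103−Well 101: 60a + 125b = −27.
Solving gives a = −0.06607, b = −0.18428.
|∇z| = √(a²+b²) = 0.19577, so dip δ = arctan(0.19577) = 11.08°.
True thickness = vertical thickness × cos δ = 54 × cos 11.08° = 53.0 m.

53.0 m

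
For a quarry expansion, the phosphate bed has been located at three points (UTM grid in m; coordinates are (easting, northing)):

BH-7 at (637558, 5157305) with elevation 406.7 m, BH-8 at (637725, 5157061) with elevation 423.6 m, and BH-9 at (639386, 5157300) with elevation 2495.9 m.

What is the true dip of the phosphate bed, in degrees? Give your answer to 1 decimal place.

53.5°

Two edge vectors: BH-7→BH-8 = (167, -244, 16.9), BH-7→BH-9 = (1828, -5, 2089.2).
Normal n = (BH-7→BH-8) × (BH-7→BH-9) = (-509680.3, -318003.2, 445197).
So ∂z/∂E = −n_x/n_z = 1.14484 and ∂z/∂N = −n_y/n_z = 0.71430.
Gradient magnitude |∇z| = √(a² + b²) = √(1.31066 + 0.51022) = 1.34940.
True dip = arctan(1.34940) = 53.5°, dipping toward WSW (azimuth ≈ 238°).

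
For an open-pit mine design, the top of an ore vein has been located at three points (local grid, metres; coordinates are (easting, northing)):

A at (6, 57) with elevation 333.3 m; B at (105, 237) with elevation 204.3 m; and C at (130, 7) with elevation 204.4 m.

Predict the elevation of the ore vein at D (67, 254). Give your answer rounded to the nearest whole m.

Let the plane be z = a·E + b·N + c.
B−A: 99a + 180b = −129;  C−A: 124a − 50b = −128.9.
Solving gives a = −1.08735, b = −0.11862.
Then c = 333.3 − a·6 − b·57 = 346.59.
At (67, 254): z = −72.9 − 30.1 + 346.59 = 243.6 m.

244 m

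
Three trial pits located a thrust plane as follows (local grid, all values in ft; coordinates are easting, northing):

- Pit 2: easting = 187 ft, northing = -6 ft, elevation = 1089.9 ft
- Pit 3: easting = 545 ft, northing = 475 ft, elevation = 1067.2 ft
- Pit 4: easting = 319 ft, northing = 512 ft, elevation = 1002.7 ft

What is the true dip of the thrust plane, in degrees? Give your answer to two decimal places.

Two edge vectors: Pit 2→Pit 3 = (358, 481, -22.7), Pit 2→Pit 4 = (132, 518, -87.2).
Normal n = (Pit 2→Pit 3) × (Pit 2→Pit 4) = (-30184.6, 28221.2, 121952).
So ∂z/∂easting = −n_x/n_z = 0.24751 and ∂z/∂northing = −n_y/n_z = −0.23141.
Gradient magnitude |∇z| = √(a² + b²) = √(0.06126 + 0.05355) = 0.33884.
True dip = arctan(0.33884) = 18.72°, dipping toward NW (azimuth ≈ 313°).

18.72°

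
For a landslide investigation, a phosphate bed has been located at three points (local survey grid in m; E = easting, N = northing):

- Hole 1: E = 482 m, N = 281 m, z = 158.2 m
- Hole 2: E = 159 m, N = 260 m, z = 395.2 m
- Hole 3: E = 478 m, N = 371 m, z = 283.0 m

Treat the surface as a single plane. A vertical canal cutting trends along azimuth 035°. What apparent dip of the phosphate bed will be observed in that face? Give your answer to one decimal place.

32.4°

Two edge vectors: Hole 1→Hole 2 = (-323, -21, 237), Hole 1→Hole 3 = (-4, 90, 124.8).
Normal n = (Hole 1→Hole 2) × (Hole 1→Hole 3) = (-23950.8, 39362.4, -29154).
So ∂z/∂E = −n_x/n_z = −0.82153 and ∂z/∂N = −n_y/n_z = 1.35015.
Unit vector along 035° is (sin 35°, cos 35°) = (0.5736, 0.8192).
Slope in that direction = a·(0.5736) + b·(0.8192) = 0.63477.
Apparent dip = arctan|0.63477| = 32.4° (true dip is 57.7°, so apparent ≤ true as expected).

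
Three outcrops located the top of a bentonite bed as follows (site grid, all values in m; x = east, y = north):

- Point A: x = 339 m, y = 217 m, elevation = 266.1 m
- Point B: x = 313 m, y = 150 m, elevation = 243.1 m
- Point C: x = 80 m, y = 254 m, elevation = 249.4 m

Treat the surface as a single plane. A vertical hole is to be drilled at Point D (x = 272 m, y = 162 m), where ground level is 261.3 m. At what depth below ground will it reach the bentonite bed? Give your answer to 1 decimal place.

19.0 m

Let the plane be z = a·x + b·y + c.
Point B−Point A: −26a − 67b = −23;  Point C−Point A: −259a + 37b = −16.7.
Solving gives a = 0.10756, b = 0.30155.
Then c = 266.1 − a·339 − b·217 = 164.20.
At (272, 162): z_contact = 29.26 + 48.85 + 164.20 = 242.31 m.
Depth below ground = 261.3 − 242.31 = 19.0 m.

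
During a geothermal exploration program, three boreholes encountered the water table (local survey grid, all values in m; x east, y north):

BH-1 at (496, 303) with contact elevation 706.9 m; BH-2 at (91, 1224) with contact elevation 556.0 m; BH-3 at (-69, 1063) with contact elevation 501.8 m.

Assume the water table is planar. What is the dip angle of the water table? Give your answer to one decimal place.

19.3°

Let the plane be z = a·x + b·y + c.
BH-2−BH-1: −405a + 921b = −150.9;  BH-3−BH-1: −565a + 760b = −205.1.
Solving gives a = 0.34913, b = −0.01032.
Gradient magnitude |∇z| = √(a² + b²) = √(0.12189 + 0.00011) = 0.34928.
True dip = arctan(0.34928) = 19.3°, dipping toward W (azimuth ≈ 272°).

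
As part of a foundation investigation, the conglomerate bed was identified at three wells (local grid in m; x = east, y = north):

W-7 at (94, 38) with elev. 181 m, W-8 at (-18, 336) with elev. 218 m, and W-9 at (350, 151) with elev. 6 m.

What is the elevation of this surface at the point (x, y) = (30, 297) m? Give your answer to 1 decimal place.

Two edge vectors: W-7→W-8 = (-112, 298, 37), W-7→W-9 = (256, 113, -175).
Normal n = (W-7→W-8) × (W-7→W-9) = (-56331, -10128, -88944).
So ∂z/∂x = −n_x/n_z = −0.63333 and ∂z/∂y = −n_y/n_z = −0.11387.
Intercept c from W-7: 181 + 59.53 + 4.33 = 244.86.
At (30, 297): z = −19.0 − 33.8 + 244.86 = 192.0 m.

192.0 m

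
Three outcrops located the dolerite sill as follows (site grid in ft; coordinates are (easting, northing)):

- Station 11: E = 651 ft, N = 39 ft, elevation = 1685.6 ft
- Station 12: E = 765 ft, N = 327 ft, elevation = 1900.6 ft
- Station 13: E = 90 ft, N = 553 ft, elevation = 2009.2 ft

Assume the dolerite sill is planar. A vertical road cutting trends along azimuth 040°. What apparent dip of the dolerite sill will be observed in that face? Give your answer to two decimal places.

Let the plane be z = a·E + b·N + c.
Station 12−Station 11: 114a + 288b = 215;  Station 13−Station 11: −561a + 514b = 323.6.
Solving gives a = 0.07864, b = 0.71540.
Unit vector along 040° is (sin 40°, cos 40°) = (0.6428, 0.7660).
Slope in that direction = a·(0.6428) + b·(0.7660) = 0.59858.
Apparent dip = arctan|0.59858| = 30.90° (true dip is 35.7°, so apparent ≤ true as expected).

30.90°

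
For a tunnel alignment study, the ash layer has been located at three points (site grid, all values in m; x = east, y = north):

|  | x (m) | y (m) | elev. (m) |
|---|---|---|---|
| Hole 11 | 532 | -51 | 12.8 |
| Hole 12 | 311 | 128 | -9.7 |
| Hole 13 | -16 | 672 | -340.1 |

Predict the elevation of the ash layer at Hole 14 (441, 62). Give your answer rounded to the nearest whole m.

Let the plane be z = a·x + b·y + c.
Hole 12−Hole 11: −221a + 179b = −22.5;  Hole 13−Hole 11: −548a + 723b = −352.9.
Solving gives a = −0.76027, b = −1.06435.
Then c = 12.8 − a·532 − b·-51 = 362.98.
At (441, 62): z = −335.3 − 66.0 + 362.98 = -38.3 m.

-38 m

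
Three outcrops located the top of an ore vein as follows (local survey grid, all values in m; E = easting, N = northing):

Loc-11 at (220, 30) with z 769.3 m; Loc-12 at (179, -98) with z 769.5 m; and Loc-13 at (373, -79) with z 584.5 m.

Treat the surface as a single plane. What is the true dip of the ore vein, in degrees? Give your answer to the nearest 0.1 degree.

Let the plane be z = a·E + b·N + c.
Loc-12−Loc-11: −41a − 128b = 0.2;  Loc-13−Loc-11: 153a − 109b = −184.8.
Solving gives a = −0.98433, b = 0.31373.
Gradient magnitude |∇z| = √(a² + b²) = √(0.96891 + 0.09843) = 1.03312.
True dip = arctan(1.03312) = 45.9°, dipping toward ESE (azimuth ≈ 108°).

45.9°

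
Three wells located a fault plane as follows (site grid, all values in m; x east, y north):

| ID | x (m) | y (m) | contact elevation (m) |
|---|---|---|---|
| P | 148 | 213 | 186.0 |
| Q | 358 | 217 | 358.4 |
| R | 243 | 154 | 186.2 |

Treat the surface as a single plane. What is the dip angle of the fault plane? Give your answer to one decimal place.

56.4°

Two edge vectors: P→Q = (210, 4, 172.4), P→R = (95, -59, 0.2).
Normal n = (P→Q) × (P→R) = (10172.4, 16336, -12770).
So ∂z/∂x = −n_x/n_z = 0.79659 and ∂z/∂y = −n_y/n_z = 1.27925.
Gradient magnitude |∇z| = √(a² + b²) = √(0.63455 + 1.63648) = 1.50699.
True dip = arctan(1.50699) = 56.4°, dipping toward SSW (azimuth ≈ 212°).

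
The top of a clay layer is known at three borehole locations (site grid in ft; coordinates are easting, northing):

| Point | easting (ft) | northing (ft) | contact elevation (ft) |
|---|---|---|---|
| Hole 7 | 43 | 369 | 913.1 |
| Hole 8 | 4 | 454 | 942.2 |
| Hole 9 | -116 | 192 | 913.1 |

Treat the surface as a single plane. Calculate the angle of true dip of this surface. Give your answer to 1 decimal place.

18.7°

Two edge vectors: Hole 7→Hole 8 = (-39, 85, 29.1), Hole 7→Hole 9 = (-159, -177, 0).
Normal n = (Hole 7→Hole 8) × (Hole 7→Hole 9) = (5150.7, -4626.9, 20418).
So ∂z/∂easting = −n_x/n_z = −0.25226 and ∂z/∂northing = −n_y/n_z = 0.22661.
Gradient magnitude |∇z| = √(a² + b²) = √(0.06364 + 0.05135) = 0.33910.
True dip = arctan(0.33910) = 18.7°, dipping toward SE (azimuth ≈ 132°).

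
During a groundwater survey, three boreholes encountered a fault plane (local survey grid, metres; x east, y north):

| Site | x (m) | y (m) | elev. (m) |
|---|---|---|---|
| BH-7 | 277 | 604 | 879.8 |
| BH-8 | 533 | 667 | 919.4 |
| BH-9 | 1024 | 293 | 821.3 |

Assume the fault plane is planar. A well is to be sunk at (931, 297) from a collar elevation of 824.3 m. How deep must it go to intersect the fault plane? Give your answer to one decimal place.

Two edge vectors: BH-7→BH-8 = (256, 63, 39.6), BH-7→BH-9 = (747, -311, -58.5).
Normal n = (BH-7→BH-8) × (BH-7→BH-9) = (8630.1, 44557.2, -126677).
So ∂z/∂x = −n_x/n_z = 0.068127 and ∂z/∂y = −n_y/n_z = 0.351739.
Intercept c from BH-7: 879.8 − 18.87 − 212.45 = 648.48.
At (931, 297): z_contact = 63.43 + 104.47 + 648.48 = 816.37 m.
Depth below ground = 824.3 − 816.37 = 7.9 m.

7.9 m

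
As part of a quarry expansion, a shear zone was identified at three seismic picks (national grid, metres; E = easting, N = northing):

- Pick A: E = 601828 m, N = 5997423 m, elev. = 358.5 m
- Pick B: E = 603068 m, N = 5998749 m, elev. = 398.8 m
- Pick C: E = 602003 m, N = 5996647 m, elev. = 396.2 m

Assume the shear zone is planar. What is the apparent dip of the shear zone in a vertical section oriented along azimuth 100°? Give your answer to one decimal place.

Let the plane be z = a·E + b·N + c.
Pick B−Pick A: 1240a + 1326b = 40.3;  Pick C−Pick A: 175a − 776b = 37.7.
Solving gives a = 0.06804, b = −0.03324.
Unit vector along 100° is (sin 100°, cos 100°) = (0.9848, -0.1736).
Slope in that direction = a·(0.9848) + b·(-0.1736) = 0.07278.
Apparent dip = arctan|0.07278| = 4.2° (true dip is 4.3°, so apparent ≤ true as expected).

4.2°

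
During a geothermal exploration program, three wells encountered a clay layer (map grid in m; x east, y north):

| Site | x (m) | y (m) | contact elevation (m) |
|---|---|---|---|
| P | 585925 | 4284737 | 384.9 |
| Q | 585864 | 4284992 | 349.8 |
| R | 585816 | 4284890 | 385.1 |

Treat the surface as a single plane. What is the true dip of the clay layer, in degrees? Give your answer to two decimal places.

19.79°

Let the plane be z = a·x + b·y + c.
Q−P: −61a + 255b = −35.1;  R−P: −109a + 153b = 0.2.
Solving gives a = −0.29365, b = −0.20789.
Gradient magnitude |∇z| = √(a² + b²) = √(0.08623 + 0.04322) = 0.35979.
True dip = arctan(0.35979) = 19.79°, dipping toward NE (azimuth ≈ 055°).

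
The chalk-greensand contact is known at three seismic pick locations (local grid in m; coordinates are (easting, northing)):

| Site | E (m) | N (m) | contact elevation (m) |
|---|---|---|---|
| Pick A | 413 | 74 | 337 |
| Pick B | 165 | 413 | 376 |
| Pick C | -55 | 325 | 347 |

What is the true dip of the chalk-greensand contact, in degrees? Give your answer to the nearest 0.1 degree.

10.0°

Two edge vectors: Pick A→Pick B = (-248, 339, 39), Pick A→Pick C = (-468, 251, 10).
Normal n = (Pick A→Pick B) × (Pick A→Pick C) = (-6399, -15772, 96404).
So ∂z/∂E = −n_x/n_z = 0.06638 and ∂z/∂N = −n_y/n_z = 0.16360.
Gradient magnitude |∇z| = √(a² + b²) = √(0.00441 + 0.02677) = 0.17656.
True dip = arctan(0.17656) = 10.0°, dipping toward SSW (azimuth ≈ 202°).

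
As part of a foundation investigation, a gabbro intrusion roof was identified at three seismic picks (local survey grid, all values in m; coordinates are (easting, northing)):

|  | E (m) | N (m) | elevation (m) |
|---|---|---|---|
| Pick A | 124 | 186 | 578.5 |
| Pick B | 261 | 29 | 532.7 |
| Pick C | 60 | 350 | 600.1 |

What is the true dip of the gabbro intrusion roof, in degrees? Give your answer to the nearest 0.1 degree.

Let the plane be z = a·E + b·N + c.
Pick B−Pick A: 137a − 157b = −45.8;  Pick C−Pick A: −64a + 164b = 21.6.
Solving gives a = −0.33172, b = 0.00225.
Gradient magnitude |∇z| = √(a² + b²) = √(0.11004 + 0.00001) = 0.33173.
True dip = arctan(0.33173) = 18.4°, dipping toward E (azimuth ≈ 090°).

18.4°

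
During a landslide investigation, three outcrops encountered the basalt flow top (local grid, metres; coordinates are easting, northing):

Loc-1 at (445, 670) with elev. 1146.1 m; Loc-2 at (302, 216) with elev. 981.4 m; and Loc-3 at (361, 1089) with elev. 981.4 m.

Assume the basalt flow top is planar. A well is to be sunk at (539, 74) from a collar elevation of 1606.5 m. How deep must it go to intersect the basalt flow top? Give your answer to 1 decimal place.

263.5 m

Two edge vectors: Loc-1→Loc-2 = (-143, -454, -164.7), Loc-1→Loc-3 = (-84, 419, -164.7).
Normal n = (Loc-1→Loc-2) × (Loc-1→Loc-3) = (143783.1, -9717.3, -98053).
So ∂z/∂easting = −n_x/n_z = 1.466381 and ∂z/∂northing = −n_y/n_z = −0.099103.
Intercept c from Loc-1: 1146.1 − 652.54 + 66.40 = 559.96.
At (539, 74): z_contact = 790.38 − 7.33 + 559.96 = 1343.00 m.
Depth below ground = 1606.5 − 1343.00 = 263.5 m.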